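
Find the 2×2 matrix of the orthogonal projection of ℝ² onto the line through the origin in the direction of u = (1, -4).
[[1/17, -4/17], [-4/17, 16/17]]

The orthogonal projection onto the line spanned by a nonzero vector u = (a, b) has matrix P = (u uᵀ) / (uᵀ u) = (1/(a² + b²)) · [[a², ab], [ab, b²]].
Here u = (1, -4), so a² + b² = 1 + 16 = 17.
P = (1/17) · [[1, -4], [-4, 16]] = [[1/17, -4/17], [-4/17, 16/17]].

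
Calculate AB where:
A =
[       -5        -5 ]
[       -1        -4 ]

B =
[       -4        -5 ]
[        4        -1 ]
AB =
[        0        30 ]
[      -12         9 ]

Matrix multiplication: (AB)[i][j] = sum over k of A[i][k] * B[k][j].
  (AB)[0][0] = (-5)*(-4) + (-5)*(4) = 0
  (AB)[0][1] = (-5)*(-5) + (-5)*(-1) = 30
  (AB)[1][0] = (-1)*(-4) + (-4)*(4) = -12
  (AB)[1][1] = (-1)*(-5) + (-4)*(-1) = 9
AB =
[        0        30 ]
[      -12         9 ]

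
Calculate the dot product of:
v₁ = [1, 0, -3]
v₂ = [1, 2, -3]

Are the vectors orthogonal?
10, No

The dot product is the sum of products of corresponding components.
v₁·v₂ = (1)*(1) + (0)*(2) + (-3)*(-3) = 1 + 0 + 9 = 10.
Two vectors are orthogonal iff their dot product is 0; here the dot product is 10, so the vectors are not orthogonal.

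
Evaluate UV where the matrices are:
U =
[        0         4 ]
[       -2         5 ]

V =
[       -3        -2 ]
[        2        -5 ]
UV =
[        8       -20 ]
[       16       -21 ]

Matrix multiplication: (UV)[i][j] = sum over k of U[i][k] * V[k][j].
  (UV)[0][0] = (0)*(-3) + (4)*(2) = 8
  (UV)[0][1] = (0)*(-2) + (4)*(-5) = -20
  (UV)[1][0] = (-2)*(-3) + (5)*(2) = 16
  (UV)[1][1] = (-2)*(-2) + (5)*(-5) = -21
UV =
[        8       -20 ]
[       16       -21 ]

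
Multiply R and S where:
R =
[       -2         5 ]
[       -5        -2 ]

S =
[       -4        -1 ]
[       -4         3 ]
RS =
[      -12        17 ]
[       28        -1 ]

Matrix multiplication: (RS)[i][j] = sum over k of R[i][k] * S[k][j].
  (RS)[0][0] = (-2)*(-4) + (5)*(-4) = -12
  (RS)[0][1] = (-2)*(-1) + (5)*(3) = 17
  (RS)[1][0] = (-5)*(-4) + (-2)*(-4) = 28
  (RS)[1][1] = (-5)*(-1) + (-2)*(3) = -1
RS =
[      -12        17 ]
[       28        -1 ]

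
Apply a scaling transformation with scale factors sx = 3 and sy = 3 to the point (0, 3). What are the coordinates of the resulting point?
(0, 9)

Scaling matrix:
[[3, 0], [0, 3]]
Result: (0 × 3, 3 × 3) = (0, 9)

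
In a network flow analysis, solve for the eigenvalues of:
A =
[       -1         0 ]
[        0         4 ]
λ = -1, 4

Solve det(A - λI) = 0. For a 2×2 matrix the characteristic equation is λ² - (trace)λ + det = 0.
trace(A) = a + d = -1 + 4 = 3.
det(A) = a*d - b*c = (-1)*(4) - (0)*(0) = -4 - 0 = -4.
Characteristic equation: λ² - (3)λ + (-4) = 0.
Discriminant = (3)² - 4*(-4) = 9 + 16 = 25.
λ = (3 ± √25) / 2 = (3 ± 5) / 2 = -1, 4.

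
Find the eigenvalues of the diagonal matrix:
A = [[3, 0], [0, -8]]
λ₁ = 3, λ₂ = -8

The characteristic polynomial of A is det(A - λI) = (3 - λ)(-8 - λ) = 0.
The roots are λ = 3 and λ = -8, so the eigenvalues are the diagonal entries.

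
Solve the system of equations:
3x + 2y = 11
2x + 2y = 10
x = 1, y = 4

Use elimination (row reduction):
Equation 1: 3x + 2y = 11.
Equation 2: 2x + 2y = 10.
Multiply Eq1 by 2 and Eq2 by 3: 6x + 4y = 22;  6x + 6y = 30.
Subtract: (2)y = 8, so y = 4.
Back-substitute into Eq1: 3x + 2*(4) = 11, so x = 1.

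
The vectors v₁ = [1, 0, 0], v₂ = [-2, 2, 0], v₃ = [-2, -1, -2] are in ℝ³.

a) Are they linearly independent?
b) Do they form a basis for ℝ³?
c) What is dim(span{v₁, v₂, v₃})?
Yes independent, yes basis, dim = 3

Stack v₁, v₂, v₃ as rows of a 3×3 matrix.
[[1, 0, 0]; [-2, 2, 0]; [-2, -1, -2]] is already lower triangular with nonzero diagonal entries (1, 2, -2), so its determinant is the product of the diagonal entries, det = (1)·(2)·(-2) = -4 ≠ 0, and the rows are linearly independent.
Three linearly independent vectors in ℝ³ form a basis for ℝ³, so dim(span{v₁,v₂,v₃}) = 3.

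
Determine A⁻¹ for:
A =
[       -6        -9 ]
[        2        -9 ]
det(A) = 72
A⁻¹ =
[     -1/8       1/8 ]
[    -1/36     -1/12 ]

For a 2×2 matrix A = [[a, b], [c, d]] with det(A) ≠ 0, A⁻¹ = (1/det(A)) * [[d, -b], [-c, a]].
det(A) = (-6)*(-9) - (-9)*(2) = 54 + 18 = 72.
A⁻¹ = (1/72) * [[-9, 9], [-2, -6]].
Dividing each entry by 72 and reducing:
A⁻¹ =
[     -1/8       1/8 ]
[    -1/36     -1/12 ]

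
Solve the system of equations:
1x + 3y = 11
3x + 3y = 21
x = 5, y = 2

Use elimination (row reduction):
Equation 1: 1x + 3y = 11.
Equation 2: 3x + 3y = 21.
Multiply Eq1 by 3 and Eq2 by 1: 3x + 9y = 33;  3x + 3y = 21.
Subtract: (-6)y = -12, so y = 2.
Back-substitute into Eq1: 1x + 3*(2) = 11, so x = 5.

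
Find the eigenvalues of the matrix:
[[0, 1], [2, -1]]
λ = -2 and λ = 1

Characteristic equation: det(A - λI) = 0
λ² - (trace)λ + (det) = 0
λ² - (-1)λ + (-2) = 0
λ² + 1λ - 2 = 0
Solving: λ = -2, 1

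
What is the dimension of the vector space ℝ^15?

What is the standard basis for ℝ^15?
Dimension = 15; standard basis = {e_1, e_2, e_3, …, e_15}

ℝ^15 is the space of 15-tuples of real numbers; its dimension is 15.
The standard basis consists of 15 vectors: e_1, e_2, e_3, …, e_15, where e_i is the vector with 1 in position i and 0 elsewhere.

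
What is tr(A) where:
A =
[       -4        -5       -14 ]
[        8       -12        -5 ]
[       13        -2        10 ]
tr(A) = -4 - 12 + 10 = -6

The trace of a square matrix is the sum of its diagonal entries.
Diagonal entries of A: A[0][0] = -4, A[1][1] = -12, A[2][2] = 10.
tr(A) = -4 - 12 + 10 = -6.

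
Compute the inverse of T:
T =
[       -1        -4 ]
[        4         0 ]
det(T) = 16
T⁻¹ =
[        0       1/4 ]
[     -1/4     -1/16 ]

For a 2×2 matrix T = [[a, b], [c, d]] with det(T) ≠ 0, T⁻¹ = (1/det(T)) * [[d, -b], [-c, a]].
det(T) = (-1)*(0) - (-4)*(4) = 0 + 16 = 16.
T⁻¹ = (1/16) * [[0, 4], [-4, -1]].
Dividing each entry by 16 and reducing:
T⁻¹ =
[        0       1/4 ]
[     -1/4     -1/16 ]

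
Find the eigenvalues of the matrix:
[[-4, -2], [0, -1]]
λ = -4 and λ = -1

Characteristic equation: det(A - λI) = 0
λ² - (trace)λ + (det) = 0
λ² - (-5)λ + (4) = 0
λ² + 5λ + 4 = 0
Solving: λ = -4, -1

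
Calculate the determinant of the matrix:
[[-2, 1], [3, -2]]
1

For a 2×2 matrix [[a, b], [c, d]], det = ad - bc
det = (-2)(-2) - (1)(3) = 4 - 3 = 1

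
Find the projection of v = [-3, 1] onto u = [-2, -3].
[-6/13, -9/13]

The projection of v onto u is proj_u(v) = ((v·u) / (u·u)) · u.
v·u = (-3)*(-2) + (1)*(-3) = 3.
u·u = (-2)*(-2) + (-3)*(-3) = 13.
coefficient = 3 / 13 = 3/13.
proj_u(v) = 3/13 · [-2, -3] = [-6/13, -9/13].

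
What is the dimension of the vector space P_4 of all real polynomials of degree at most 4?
Dimension = 5

A polynomial of degree at most 4 can be written as a₀ + a₁x + a₂x² + … + a_4x^4, with 5 free coefficients a₀, …, a_4.
The set {1, x, x², …, x^4} is a basis: it spans P_4 (every such polynomial is a linear combination of these) and is linearly independent (a polynomial is zero iff all its coefficients are zero).
Therefore dim(P_4) = 4 + 1 = 5.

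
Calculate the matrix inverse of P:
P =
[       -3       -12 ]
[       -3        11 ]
det(P) = -69
P⁻¹ =
[   -11/69     -4/23 ]
[    -1/23      1/23 ]

For a 2×2 matrix P = [[a, b], [c, d]] with det(P) ≠ 0, P⁻¹ = (1/det(P)) * [[d, -b], [-c, a]].
det(P) = (-3)*(11) - (-12)*(-3) = -33 - 36 = -69.
P⁻¹ = (1/-69) * [[11, 12], [3, -3]].
Dividing each entry by -69 and reducing:
P⁻¹ =
[   -11/69     -4/23 ]
[    -1/23      1/23 ]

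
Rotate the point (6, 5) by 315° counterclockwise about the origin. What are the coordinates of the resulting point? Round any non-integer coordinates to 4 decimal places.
(7.7782, -0.7071)

Rotation matrix R(θ) = [[cos θ, -sin θ], [sin θ, cos θ]]; for θ = 315°:
R = [[√2/2, √2/2], [-√2/2, √2/2]]
Result: R × [6, 5]ᵀ = [√2/2·6 + (√2/2)·5, -√2/2·6 + (√2/2)·5]ᵀ = (7.7782, -0.7071)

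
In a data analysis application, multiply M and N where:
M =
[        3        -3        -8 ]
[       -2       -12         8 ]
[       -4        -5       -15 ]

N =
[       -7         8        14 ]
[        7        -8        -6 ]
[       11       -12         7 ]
MN =
[     -130       144         4 ]
[       18       -16       100 ]
[     -172       188      -131 ]

Matrix multiplication: (MN)[i][j] = sum over k of M[i][k] * N[k][j].
  (MN)[0][0] = (3)*(-7) + (-3)*(7) + (-8)*(11) = -130
  (MN)[0][1] = (3)*(8) + (-3)*(-8) + (-8)*(-12) = 144
  (MN)[0][2] = (3)*(14) + (-3)*(-6) + (-8)*(7) = 4
  (MN)[1][0] = (-2)*(-7) + (-12)*(7) + (8)*(11) = 18
  (MN)[1][1] = (-2)*(8) + (-12)*(-8) + (8)*(-12) = -16
  (MN)[1][2] = (-2)*(14) + (-12)*(-6) + (8)*(7) = 100
  (MN)[2][0] = (-4)*(-7) + (-5)*(7) + (-15)*(11) = -172
  (MN)[2][1] = (-4)*(8) + (-5)*(-8) + (-15)*(-12) = 188
  (MN)[2][2] = (-4)*(14) + (-5)*(-6) + (-15)*(7) = -131
MN =
[     -130       144         4 ]
[       18       -16       100 ]
[     -172       188      -131 ]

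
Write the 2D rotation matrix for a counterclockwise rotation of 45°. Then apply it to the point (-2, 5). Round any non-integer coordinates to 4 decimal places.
R = [[√2/2, -√2/2], [√2/2, √2/2]]; R·(-2, 5) = (-4.9497, 2.1213)

Rotation matrix formula: R(θ) = [[cos θ, -sin θ], [sin θ, cos θ]]
For θ = 45°:
cos(45°) = √2/2
sin(45°) = √2/2
R = [[√2/2, -√2/2], [√2/2, √2/2]]
Apply to (-2, 5): [√2/2·-2 + (-√2/2)·5, √2/2·-2 + √2/2·5] = (-4.9497, 2.1213)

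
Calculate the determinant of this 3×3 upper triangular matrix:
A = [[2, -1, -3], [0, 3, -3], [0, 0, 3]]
18

The determinant of a triangular matrix is the product of its diagonal entries (the off-diagonal entries above the diagonal do not affect it).
det(A) = (2) * (3) * (3) = 18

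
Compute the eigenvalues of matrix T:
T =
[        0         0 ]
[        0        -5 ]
λ = -5, 0

Solve det(T - λI) = 0. For a 2×2 matrix the characteristic equation is λ² - (trace)λ + det = 0.
trace(T) = a + d = 0 - 5 = -5.
det(T) = a*d - b*c = (0)*(-5) - (0)*(0) = 0 - 0 = 0.
Characteristic equation: λ² - (-5)λ + (0) = 0.
Discriminant = (-5)² - 4*(0) = 25 - 0 = 25.
λ = (-5 ± √25) / 2 = (-5 ± 5) / 2 = -5, 0.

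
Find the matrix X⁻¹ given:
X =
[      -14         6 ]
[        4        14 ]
det(X) = -220
X⁻¹ =
[   -7/110     3/110 ]
[     1/55     7/110 ]

For a 2×2 matrix X = [[a, b], [c, d]] with det(X) ≠ 0, X⁻¹ = (1/det(X)) * [[d, -b], [-c, a]].
det(X) = (-14)*(14) - (6)*(4) = -196 - 24 = -220.
X⁻¹ = (1/-220) * [[14, -6], [-4, -14]].
Dividing each entry by -220 and reducing:
X⁻¹ =
[   -7/110     3/110 ]
[     1/55     7/110 ]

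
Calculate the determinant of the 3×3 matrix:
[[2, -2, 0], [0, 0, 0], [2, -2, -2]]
0

Expansion along first row:
det = 2·det([[0,0],[-2,-2]]) - -2·det([[0,0],[2,-2]]) + 0·det([[0,0],[2,-2]])
    = 2·(0·-2 - 0·-2) - -2·(0·-2 - 0·2) + 0·(0·-2 - 0·2)
    = 2·0 - -2·0 + 0·0
    = 0 + 0 + 0 = 0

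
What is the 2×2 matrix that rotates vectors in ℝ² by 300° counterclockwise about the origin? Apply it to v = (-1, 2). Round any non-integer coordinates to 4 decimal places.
R = [[1/2, √3/2], [-√3/2, 1/2]]; R·v = (1.2321, 1.8660)

A counterclockwise rotation by angle θ in ℝ² has matrix R(θ) = [[cos θ, -sin θ], [sin θ, cos θ]].
For θ = 300°: cos θ = 1/2, sin θ = -√3/2.
R(300°) = [[1/2, √3/2], [-√3/2, 1/2]].
R·v = [1/2·-1 + (√3/2)·2, -√3/2·-1 + 1/2·2] = (1.2321, 1.8660).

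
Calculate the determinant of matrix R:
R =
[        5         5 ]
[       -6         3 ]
det(R) = 45

For a 2×2 matrix [[a, b], [c, d]], det = a*d - b*c.
det(R) = (5)*(3) - (5)*(-6) = 15 + 30 = 45.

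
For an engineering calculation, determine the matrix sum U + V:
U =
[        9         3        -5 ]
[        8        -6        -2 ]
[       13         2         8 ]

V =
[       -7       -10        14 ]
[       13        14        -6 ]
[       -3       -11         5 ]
U + V =
[        2        -7         9 ]
[       21         8        -8 ]
[       10        -9        13 ]

Matrix addition is elementwise: (U+V)[i][j] = U[i][j] + V[i][j].
  (U+V)[0][0] = (9) + (-7) = 2
  (U+V)[0][1] = (3) + (-10) = -7
  (U+V)[0][2] = (-5) + (14) = 9
  (U+V)[1][0] = (8) + (13) = 21
  (U+V)[1][1] = (-6) + (14) = 8
  (U+V)[1][2] = (-2) + (-6) = -8
  (U+V)[2][0] = (13) + (-3) = 10
  (U+V)[2][1] = (2) + (-11) = -9
  (U+V)[2][2] = (8) + (5) = 13
U + V =
[        2        -7         9 ]
[       21         8        -8 ]
[       10        -9        13 ]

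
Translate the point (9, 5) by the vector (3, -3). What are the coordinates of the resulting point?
(12, 2)

Translation by (3, -3):
x' = 9 + 3 = 12
y' = 5 + -3 = 2
Homogeneous matrix: [[1, 0, 3], [0, 1, -3], [0, 0, 1]]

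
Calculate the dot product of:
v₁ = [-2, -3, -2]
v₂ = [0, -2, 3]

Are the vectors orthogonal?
0, Yes

The dot product is the sum of products of corresponding components.
v₁·v₂ = (-2)*(0) + (-3)*(-2) + (-2)*(3) = 0 + 6 - 6 = 0.
Two vectors are orthogonal iff their dot product is 0; here the dot product is 0, so the vectors are orthogonal.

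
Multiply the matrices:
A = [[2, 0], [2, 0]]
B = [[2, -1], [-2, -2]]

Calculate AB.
[[4, -2], [4, -2]]

Each entry (i,j) of AB = sum over k of A[i][k]*B[k][j].
(AB)[0][0] = (2)*(2) + (0)*(-2) = 4
(AB)[0][1] = (2)*(-1) + (0)*(-2) = -2
(AB)[1][0] = (2)*(2) + (0)*(-2) = 4
(AB)[1][1] = (2)*(-1) + (0)*(-2) = -2
AB = [[4, -2], [4, -2]]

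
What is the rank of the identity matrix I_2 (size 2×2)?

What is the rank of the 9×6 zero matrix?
rank(I_2) = 2, rank(0) = 0

The identity I_2 has 2 columns that are the standard basis vectors e_1, …, e_2. These are linearly independent, so all 2 columns are pivots and rank(I_2) = 2.
The 9×6 zero matrix has every entry zero, so every row is the zero row and there are no pivots; rank(0) = 0.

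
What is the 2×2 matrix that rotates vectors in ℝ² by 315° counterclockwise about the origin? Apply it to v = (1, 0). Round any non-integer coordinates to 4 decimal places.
R = [[√2/2, √2/2], [-√2/2, √2/2]]; R·v = (0.7071, -0.7071)

A counterclockwise rotation by angle θ in ℝ² has matrix R(θ) = [[cos θ, -sin θ], [sin θ, cos θ]].
For θ = 315°: cos θ = √2/2, sin θ = -√2/2.
R(315°) = [[√2/2, √2/2], [-√2/2, √2/2]].
R·v = [√2/2·1 + (√2/2)·0, -√2/2·1 + √2/2·0] = (0.7071, -0.7071).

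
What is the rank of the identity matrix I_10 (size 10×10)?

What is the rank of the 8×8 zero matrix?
rank(I_10) = 10, rank(0) = 0

The identity I_10 has 10 columns that are the standard basis vectors e_1, …, e_10. These are linearly independent, so all 10 columns are pivots and rank(I_10) = 10.
The 8×8 zero matrix has every entry zero, so every row is the zero row and there are no pivots; rank(0) = 0.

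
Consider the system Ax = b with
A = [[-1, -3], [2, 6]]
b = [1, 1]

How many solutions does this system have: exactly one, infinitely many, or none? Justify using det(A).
No solution

det(A) = (-1)*(6) - (-3)*(2) = 0, so A is singular.
The column space of A is span(column 1) = span([-1, 2]).
b = [1, 1] is not a scalar multiple of column 1, so b ∉ column space and the system is inconsistent — no solution.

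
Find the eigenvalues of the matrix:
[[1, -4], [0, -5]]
λ = -5 and λ = 1

Characteristic equation: det(A - λI) = 0
λ² - (trace)λ + (det) = 0
λ² - (-4)λ + (-5) = 0
λ² + 4λ - 5 = 0
Solving: λ = -5, 1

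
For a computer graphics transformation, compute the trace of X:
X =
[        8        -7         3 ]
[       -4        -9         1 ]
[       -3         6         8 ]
tr(X) = 8 - 9 + 8 = 7

The trace of a square matrix is the sum of its diagonal entries.
Diagonal entries of X: X[0][0] = 8, X[1][1] = -9, X[2][2] = 8.
tr(X) = 8 - 9 + 8 = 7.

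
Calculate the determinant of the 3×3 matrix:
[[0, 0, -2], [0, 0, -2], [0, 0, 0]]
0

Expansion along first row:
det = 0·det([[0,-2],[0,0]]) - 0·det([[0,-2],[0,0]]) + -2·det([[0,0],[0,0]])
    = 0·(0·0 - -2·0) - 0·(0·0 - -2·0) + -2·(0·0 - 0·0)
    = 0·0 - 0·0 + -2·0
    = 0 + 0 + 0 = 0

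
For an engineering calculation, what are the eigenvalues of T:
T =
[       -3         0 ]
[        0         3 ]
λ = -3, 3

Solve det(T - λI) = 0. For a 2×2 matrix the characteristic equation is λ² - (trace)λ + det = 0.
trace(T) = a + d = -3 + 3 = 0.
det(T) = a*d - b*c = (-3)*(3) - (0)*(0) = -9 - 0 = -9.
Characteristic equation: λ² - (0)λ + (-9) = 0.
Discriminant = (0)² - 4*(-9) = 0 + 36 = 36.
λ = (0 ± √36) / 2 = (0 ± 6) / 2 = -3, 3.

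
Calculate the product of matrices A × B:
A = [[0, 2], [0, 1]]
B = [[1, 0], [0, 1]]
[[0, 2], [0, 1]]

Matrix multiplication:
C[0][0] = 0×1 + 2×0 = 0
C[0][1] = 0×0 + 2×1 = 2
C[1][0] = 0×1 + 1×0 = 0
C[1][1] = 0×0 + 1×1 = 1
Result: [[0, 2], [0, 1]]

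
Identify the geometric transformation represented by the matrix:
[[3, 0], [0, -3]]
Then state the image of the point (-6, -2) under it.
non-uniform scaling by (3, -3); image of (-6, -2) is (-18, 6)

This is diagonal with distinct entries, so it scales the x-axis by 3 and the y-axis by -3.
The matrix [[3, 0], [0, -3]] represents: non-uniform scaling by (3, -3).
Applying it to (-6, -2): [3·-6 + 0·-2, 0·-6 + -3·-2] = (-18, 6).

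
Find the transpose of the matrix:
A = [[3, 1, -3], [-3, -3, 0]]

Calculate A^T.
[[3, -3], [1, -3], [-3, 0]]

The transpose sends entry (i,j) to (j,i); rows become columns.
Row 0 of A: [3, 1, -3] -> column 0 of A^T.
Row 1 of A: [-3, -3, 0] -> column 1 of A^T.
A^T = [[3, -3], [1, -3], [-3, 0]]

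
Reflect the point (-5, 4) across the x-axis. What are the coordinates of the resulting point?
(-5, -4)

Reflection across x-axis: (-5, 4) → (-5, -4)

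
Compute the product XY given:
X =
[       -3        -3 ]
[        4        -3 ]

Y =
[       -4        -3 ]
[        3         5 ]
XY =
[        3        -6 ]
[      -25       -27 ]

Matrix multiplication: (XY)[i][j] = sum over k of X[i][k] * Y[k][j].
  (XY)[0][0] = (-3)*(-4) + (-3)*(3) = 3
  (XY)[0][1] = (-3)*(-3) + (-3)*(5) = -6
  (XY)[1][0] = (4)*(-4) + (-3)*(3) = -25
  (XY)[1][1] = (4)*(-3) + (-3)*(5) = -27
XY =
[        3        -6 ]
[      -25       -27 ]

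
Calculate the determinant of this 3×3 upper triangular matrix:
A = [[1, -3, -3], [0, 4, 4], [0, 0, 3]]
12

The determinant of a triangular matrix is the product of its diagonal entries (the off-diagonal entries above the diagonal do not affect it).
det(A) = (1) * (4) * (3) = 12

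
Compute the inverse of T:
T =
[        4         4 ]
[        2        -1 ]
det(T) = -12
T⁻¹ =
[     1/12       1/3 ]
[      1/6      -1/3 ]

For a 2×2 matrix T = [[a, b], [c, d]] with det(T) ≠ 0, T⁻¹ = (1/det(T)) * [[d, -b], [-c, a]].
det(T) = (4)*(-1) - (4)*(2) = -4 - 8 = -12.
T⁻¹ = (1/-12) * [[-1, -4], [-2, 4]].
Dividing each entry by -12 and reducing:
T⁻¹ =
[     1/12       1/3 ]
[      1/6      -1/3 ]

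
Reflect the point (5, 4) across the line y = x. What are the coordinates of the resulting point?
(4, 5)

Reflection across line y = x: (5, 4) → (4, 5)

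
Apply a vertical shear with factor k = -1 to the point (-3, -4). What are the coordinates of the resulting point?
(-3, -1)

Shear matrix for vertical shear with factor k = -1:
[[1, 0], [-1, 1]]
Result: (-3, -4) → (-3, -1)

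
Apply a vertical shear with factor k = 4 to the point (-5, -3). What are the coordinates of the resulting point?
(-5, -23)

Shear matrix for vertical shear with factor k = 4:
[[1, 0], [4, 1]]
Result: (-5, -3) → (-5, -23)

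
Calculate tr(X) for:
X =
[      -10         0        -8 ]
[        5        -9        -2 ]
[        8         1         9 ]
tr(X) = -10 - 9 + 9 = -10

The trace of a square matrix is the sum of its diagonal entries.
Diagonal entries of X: X[0][0] = -10, X[1][1] = -9, X[2][2] = 9.
tr(X) = -10 - 9 + 9 = -10.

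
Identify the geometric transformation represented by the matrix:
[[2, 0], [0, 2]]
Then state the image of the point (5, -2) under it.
uniform scaling by factor 2; image of (5, -2) is (10, -4)

This is a diagonal matrix with equal entries 2, so it scales both axes by the same factor 2.
The matrix [[2, 0], [0, 2]] represents: uniform scaling by factor 2.
Applying it to (5, -2): [2·5 + 0·-2, 0·5 + 2·-2] = (10, -4).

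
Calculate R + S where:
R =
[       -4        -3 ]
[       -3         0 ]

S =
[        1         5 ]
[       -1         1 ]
R + S =
[       -3         2 ]
[       -4         1 ]

Matrix addition is elementwise: (R+S)[i][j] = R[i][j] + S[i][j].
  (R+S)[0][0] = (-4) + (1) = -3
  (R+S)[0][1] = (-3) + (5) = 2
  (R+S)[1][0] = (-3) + (-1) = -4
  (R+S)[1][1] = (0) + (1) = 1
R + S =
[       -3         2 ]
[       -4         1 ]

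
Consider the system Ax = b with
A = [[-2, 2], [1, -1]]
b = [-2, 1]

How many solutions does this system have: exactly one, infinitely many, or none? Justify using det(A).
Infinitely many solutions

det(A) = (-2)*(-1) - (2)*(1) = 0, so A is singular (column 2 is -1 times column 1).
b = [-2, 1] = 1 * column 1 of A, so b lies in the column space of A.
A singular matrix whose right-hand side is in its column space gives a 1-parameter family of solutions — infinitely many.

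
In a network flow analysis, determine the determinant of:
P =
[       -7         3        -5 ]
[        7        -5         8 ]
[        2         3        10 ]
det(P) = 201

Expand along row 0 (cofactor expansion): det(P) = a*(e*i - f*h) - b*(d*i - f*g) + c*(d*h - e*g), where the 3×3 is [[a, b, c], [d, e, f], [g, h, i]].
Minor M_00 = (-5)*(10) - (8)*(3) = -50 - 24 = -74.
Minor M_01 = (7)*(10) - (8)*(2) = 70 - 16 = 54.
Minor M_02 = (7)*(3) - (-5)*(2) = 21 + 10 = 31.
det(P) = (-7)*(-74) - (3)*(54) + (-5)*(31) = 518 - 162 - 155 = 201.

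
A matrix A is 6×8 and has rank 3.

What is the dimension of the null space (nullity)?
5

The rank-nullity theorem for an m×n matrix states:
rank(A) + nullity(A) = n (the number of columns).
Here n = 8 and rank(A) = 3, so nullity(A) = 8 - 3 = 5.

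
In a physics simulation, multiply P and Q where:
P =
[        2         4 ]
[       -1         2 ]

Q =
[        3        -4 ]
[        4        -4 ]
PQ =
[       22       -24 ]
[        5        -4 ]

Matrix multiplication: (PQ)[i][j] = sum over k of P[i][k] * Q[k][j].
  (PQ)[0][0] = (2)*(3) + (4)*(4) = 22
  (PQ)[0][1] = (2)*(-4) + (4)*(-4) = -24
  (PQ)[1][0] = (-1)*(3) + (2)*(4) = 5
  (PQ)[1][1] = (-1)*(-4) + (2)*(-4) = -4
PQ =
[       22       -24 ]
[        5        -4 ]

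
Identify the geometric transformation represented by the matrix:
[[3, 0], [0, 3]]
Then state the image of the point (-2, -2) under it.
uniform scaling by factor 3; image of (-2, -2) is (-6, -6)

This is a diagonal matrix with equal entries 3, so it scales both axes by the same factor 3.
The matrix [[3, 0], [0, 3]] represents: uniform scaling by factor 3.
Applying it to (-2, -2): [3·-2 + 0·-2, 0·-2 + 3·-2] = (-6, -6).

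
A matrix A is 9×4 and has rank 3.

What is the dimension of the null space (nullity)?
1

The rank-nullity theorem for an m×n matrix states:
rank(A) + nullity(A) = n (the number of columns).
Here n = 4 and rank(A) = 3, so nullity(A) = 4 - 3 = 1.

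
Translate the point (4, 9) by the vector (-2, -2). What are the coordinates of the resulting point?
(2, 7)

Translation by (-2, -2):
x' = 4 + -2 = 2
y' = 9 + -2 = 7
Homogeneous matrix: [[1, 0, -2], [0, 1, -2], [0, 0, 1]]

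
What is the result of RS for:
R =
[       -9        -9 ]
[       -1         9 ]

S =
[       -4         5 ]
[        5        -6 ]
RS =
[       -9         9 ]
[       49       -59 ]

Matrix multiplication: (RS)[i][j] = sum over k of R[i][k] * S[k][j].
  (RS)[0][0] = (-9)*(-4) + (-9)*(5) = -9
  (RS)[0][1] = (-9)*(5) + (-9)*(-6) = 9
  (RS)[1][0] = (-1)*(-4) + (9)*(5) = 49
  (RS)[1][1] = (-1)*(5) + (9)*(-6) = -59
RS =
[       -9         9 ]
[       49       -59 ]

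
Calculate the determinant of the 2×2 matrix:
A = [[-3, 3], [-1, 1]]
0

For A = [[a, b], [c, d]], det(A) = a*d - b*c.
det(A) = (-3)*(1) - (3)*(-1) = -3 - -3 = 0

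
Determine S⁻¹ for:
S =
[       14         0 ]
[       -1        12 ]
det(S) = 168
S⁻¹ =
[     1/14         0 ]
[    1/168      1/12 ]

For a 2×2 matrix S = [[a, b], [c, d]] with det(S) ≠ 0, S⁻¹ = (1/det(S)) * [[d, -b], [-c, a]].
det(S) = (14)*(12) - (0)*(-1) = 168 - 0 = 168.
S⁻¹ = (1/168) * [[12, 0], [1, 14]].
Dividing each entry by 168 and reducing:
S⁻¹ =
[     1/14         0 ]
[    1/168      1/12 ]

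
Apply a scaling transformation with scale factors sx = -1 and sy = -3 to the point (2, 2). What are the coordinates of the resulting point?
(-2, -6)

Scaling matrix:
[[-1, 0], [0, -3]]
Result: (2 × -1, 2 × -3) = (-2, -6)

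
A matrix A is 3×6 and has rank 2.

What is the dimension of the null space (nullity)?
4

The rank-nullity theorem for an m×n matrix states:
rank(A) + nullity(A) = n (the number of columns).
Here n = 6 and rank(A) = 2, so nullity(A) = 6 - 2 = 4.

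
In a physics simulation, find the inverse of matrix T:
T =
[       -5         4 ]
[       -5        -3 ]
det(T) = 35
T⁻¹ =
[    -3/35     -4/35 ]
[      1/7      -1/7 ]

For a 2×2 matrix T = [[a, b], [c, d]] with det(T) ≠ 0, T⁻¹ = (1/det(T)) * [[d, -b], [-c, a]].
det(T) = (-5)*(-3) - (4)*(-5) = 15 + 20 = 35.
T⁻¹ = (1/35) * [[-3, -4], [5, -5]].
Dividing each entry by 35 and reducing:
T⁻¹ =
[    -3/35     -4/35 ]
[      1/7      -1/7 ]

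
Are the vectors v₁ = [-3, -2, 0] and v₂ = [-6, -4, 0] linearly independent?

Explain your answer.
No, linearly dependent (v₂ = 2·v₁)

Check whether there is a scalar k with v₂ = k·v₁.
Comparing components, k = 2 satisfies 2·[-3, -2, 0] = [-6, -4, 0].
Since v₂ is a scalar multiple of v₁, the two vectors are linearly dependent.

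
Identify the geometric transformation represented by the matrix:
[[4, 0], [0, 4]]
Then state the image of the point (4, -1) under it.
uniform scaling by factor 4; image of (4, -1) is (16, -4)

This is a diagonal matrix with equal entries 4, so it scales both axes by the same factor 4.
The matrix [[4, 0], [0, 4]] represents: uniform scaling by factor 4.
Applying it to (4, -1): [4·4 + 0·-1, 0·4 + 4·-1] = (16, -4).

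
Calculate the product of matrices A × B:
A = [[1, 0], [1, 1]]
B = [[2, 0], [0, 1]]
[[2, 0], [2, 1]]

Matrix multiplication:
C[0][0] = 1×2 + 0×0 = 2
C[0][1] = 1×0 + 0×1 = 0
C[1][0] = 1×2 + 1×0 = 2
C[1][1] = 1×0 + 1×1 = 1
Result: [[2, 0], [2, 1]]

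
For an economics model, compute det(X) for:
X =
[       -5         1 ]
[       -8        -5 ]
det(X) = 33

For a 2×2 matrix [[a, b], [c, d]], det = a*d - b*c.
det(X) = (-5)*(-5) - (1)*(-8) = 25 + 8 = 33.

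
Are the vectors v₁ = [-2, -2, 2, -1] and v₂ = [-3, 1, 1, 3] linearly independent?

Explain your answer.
Yes, linearly independent

Two vectors are linearly dependent iff one is a scalar multiple of the other.
No single scalar k satisfies v₂ = k·v₁ (the ratios of corresponding entries disagree), so v₁ and v₂ are linearly independent.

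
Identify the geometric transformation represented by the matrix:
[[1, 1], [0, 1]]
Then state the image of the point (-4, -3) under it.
horizontal shear with factor 1; image of (-4, -3) is (-7, -3)

The matrix [[1, k], [0, 1]] sends (x, y) to (x + 1y, y), leaving the y-coordinate fixed: a horizontal shear.
The matrix [[1, 1], [0, 1]] represents: horizontal shear with factor 1.
Applying it to (-4, -3): [1·-4 + 1·-3, 0·-4 + 1·-3] = (-7, -3).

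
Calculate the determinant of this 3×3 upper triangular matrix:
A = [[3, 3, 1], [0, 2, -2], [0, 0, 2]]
12

The determinant of a triangular matrix is the product of its diagonal entries (the off-diagonal entries above the diagonal do not affect it).
det(A) = (3) * (2) * (2) = 12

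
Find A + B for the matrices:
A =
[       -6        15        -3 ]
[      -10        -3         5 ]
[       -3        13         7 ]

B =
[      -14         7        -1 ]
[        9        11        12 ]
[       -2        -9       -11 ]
A + B =
[      -20        22        -4 ]
[       -1         8        17 ]
[       -5         4        -4 ]

Matrix addition is elementwise: (A+B)[i][j] = A[i][j] + B[i][j].
  (A+B)[0][0] = (-6) + (-14) = -20
  (A+B)[0][1] = (15) + (7) = 22
  (A+B)[0][2] = (-3) + (-1) = -4
  (A+B)[1][0] = (-10) + (9) = -1
  (A+B)[1][1] = (-3) + (11) = 8
  (A+B)[1][2] = (5) + (12) = 17
  (A+B)[2][0] = (-3) + (-2) = -5
  (A+B)[2][1] = (13) + (-9) = 4
  (A+B)[2][2] = (7) + (-11) = -4
A + B =
[      -20        22        -4 ]
[       -1         8        17 ]
[       -5         4        -4 ]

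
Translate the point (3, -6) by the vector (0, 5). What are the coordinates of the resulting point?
(3, -1)

Translation by (0, 5):
x' = 3 + 0 = 3
y' = -6 + 5 = -1
Homogeneous matrix: [[1, 0, 0], [0, 1, 5], [0, 0, 1]]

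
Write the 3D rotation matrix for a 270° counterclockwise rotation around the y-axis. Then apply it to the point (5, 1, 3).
R = [[0, 0, -1], [0, 1, 0], [1, 0, 0]]; R·(5, 1, 3) = (-3, 1, 5)

Rotation matrix for 270° around y-axis:
cos(270°) = 0, sin(270°) = -1
R = [[0, 0, -1], [0, 1, 0], [1, 0, 0]]
Apply to (5, 1, 3): R·[5, 1, 3]ᵀ = (-3, 1, 5)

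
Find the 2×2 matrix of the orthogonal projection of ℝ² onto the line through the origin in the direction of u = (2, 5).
[[4/29, 10/29], [10/29, 25/29]]

The orthogonal projection onto the line spanned by a nonzero vector u = (a, b) has matrix P = (u uᵀ) / (uᵀ u) = (1/(a² + b²)) · [[a², ab], [ab, b²]].
Here u = (2, 5), so a² + b² = 4 + 25 = 29.
P = (1/29) · [[4, 10], [10, 25]] = [[4/29, 10/29], [10/29, 25/29]].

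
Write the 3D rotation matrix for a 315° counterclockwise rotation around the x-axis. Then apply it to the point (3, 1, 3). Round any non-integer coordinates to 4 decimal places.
R = [[1, 0, 0], [0, √2/2, √2/2], [0, -√2/2, √2/2]]; R·(3, 1, 3) = (3.0000, 2.8284, 1.4142)

Rotation matrix for 315° around x-axis:
cos(315°) = √2/2, sin(315°) = -√2/2
R = [[1, 0, 0], [0, √2/2, √2/2], [0, -√2/2, √2/2]]
Apply to (3, 1, 3): R·[3, 1, 3]ᵀ = (3.0000, 2.8284, 1.4142)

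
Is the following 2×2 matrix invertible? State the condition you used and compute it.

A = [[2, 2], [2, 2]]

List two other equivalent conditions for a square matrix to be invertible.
No, not invertible; det(A) = 0 (two rows are equal, so the rows are linearly dependent). Equivalent conditions (failing for this A): rank(A) < 2; Ax = 0 has non-trivial solutions; 0 is an eigenvalue; the columns are linearly dependent.

To check invertibility, compute det(A).
In this matrix, row 0 and the last row are identical, so one row is a scalar multiple of another and the rows are linearly dependent.
A matrix with linearly dependent rows has det = 0 and is not invertible.
Equivalent failed conditions:
- rank(A) < 2.
- Ax = 0 has non-trivial solutions.
- 0 is an eigenvalue.
- The columns are linearly dependent.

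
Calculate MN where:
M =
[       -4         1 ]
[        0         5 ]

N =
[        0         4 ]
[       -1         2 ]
MN =
[       -1       -14 ]
[       -5        10 ]

Matrix multiplication: (MN)[i][j] = sum over k of M[i][k] * N[k][j].
  (MN)[0][0] = (-4)*(0) + (1)*(-1) = -1
  (MN)[0][1] = (-4)*(4) + (1)*(2) = -14
  (MN)[1][0] = (0)*(0) + (5)*(-1) = -5
  (MN)[1][1] = (0)*(4) + (5)*(2) = 10
MN =
[       -1       -14 ]
[       -5        10 ]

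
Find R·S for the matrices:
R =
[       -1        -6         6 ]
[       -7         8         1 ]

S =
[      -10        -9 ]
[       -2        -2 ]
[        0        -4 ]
RS =
[       22        -3 ]
[       54        43 ]

Matrix multiplication: (RS)[i][j] = sum over k of R[i][k] * S[k][j].
  (RS)[0][0] = (-1)*(-10) + (-6)*(-2) + (6)*(0) = 22
  (RS)[0][1] = (-1)*(-9) + (-6)*(-2) + (6)*(-4) = -3
  (RS)[1][0] = (-7)*(-10) + (8)*(-2) + (1)*(0) = 54
  (RS)[1][1] = (-7)*(-9) + (8)*(-2) + (1)*(-4) = 43
RS =
[       22        -3 ]
[       54        43 ]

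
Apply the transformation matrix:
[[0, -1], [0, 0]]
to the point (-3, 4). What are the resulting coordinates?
(-4, 0)

Matrix multiplication:
[[0, -1], [0, 0]] × [-3, 4]ᵀ
= [0×-3 + -1×4, 0×-3 + 0×4]ᵀ
= [-4.0000, 0.0000]ᵀ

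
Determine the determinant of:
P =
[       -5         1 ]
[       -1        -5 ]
det(P) = 26

For a 2×2 matrix [[a, b], [c, d]], det = a*d - b*c.
det(P) = (-5)*(-5) - (1)*(-1) = 25 + 1 = 26.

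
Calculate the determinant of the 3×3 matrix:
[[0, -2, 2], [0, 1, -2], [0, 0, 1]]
0

Expansion along first row:
det = 0·det([[1,-2],[0,1]]) - -2·det([[0,-2],[0,1]]) + 2·det([[0,1],[0,0]])
    = 0·(1·1 - -2·0) - -2·(0·1 - -2·0) + 2·(0·0 - 1·0)
    = 0·1 - -2·0 + 2·0
    = 0 + 0 + 0 = 0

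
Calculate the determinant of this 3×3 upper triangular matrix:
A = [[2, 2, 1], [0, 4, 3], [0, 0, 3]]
24

The determinant of a triangular matrix is the product of its diagonal entries (the off-diagonal entries above the diagonal do not affect it).
det(A) = (2) * (4) * (3) = 24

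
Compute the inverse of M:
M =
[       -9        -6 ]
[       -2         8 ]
det(M) = -84
M⁻¹ =
[    -2/21     -1/14 ]
[    -1/42      3/28 ]

For a 2×2 matrix M = [[a, b], [c, d]] with det(M) ≠ 0, M⁻¹ = (1/det(M)) * [[d, -b], [-c, a]].
det(M) = (-9)*(8) - (-6)*(-2) = -72 - 12 = -84.
M⁻¹ = (1/-84) * [[8, 6], [2, -9]].
Dividing each entry by -84 and reducing:
M⁻¹ =
[    -2/21     -1/14 ]
[    -1/42      3/28 ]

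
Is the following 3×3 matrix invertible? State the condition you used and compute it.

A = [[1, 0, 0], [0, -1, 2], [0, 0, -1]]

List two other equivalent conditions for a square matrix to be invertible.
Yes, invertible; det(A) = 1 ≠ 0. Equivalent conditions: rank(A) = 3; Ax = 0 has only the trivial solution; 0 is not an eigenvalue; the columns of A are linearly independent.

To check invertibility, compute det(A).
The given matrix is triangular, so det(A) equals the product of its diagonal entries = 1 ≠ 0.
Since det(A) ≠ 0, A is invertible.
Equivalent conditions for a square matrix A to be invertible:
- rank(A) = 3 (full rank).
- The homogeneous system Ax = 0 has only the trivial solution x = 0.
- 0 is not an eigenvalue of A.
- The columns (equivalently rows) of A are linearly independent.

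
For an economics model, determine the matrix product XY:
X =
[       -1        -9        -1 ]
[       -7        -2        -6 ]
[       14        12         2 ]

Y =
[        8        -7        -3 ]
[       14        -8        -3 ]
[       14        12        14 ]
XY =
[     -148        67        16 ]
[     -168        -7       -57 ]
[      308      -170       -50 ]

Matrix multiplication: (XY)[i][j] = sum over k of X[i][k] * Y[k][j].
  (XY)[0][0] = (-1)*(8) + (-9)*(14) + (-1)*(14) = -148
  (XY)[0][1] = (-1)*(-7) + (-9)*(-8) + (-1)*(12) = 67
  (XY)[0][2] = (-1)*(-3) + (-9)*(-3) + (-1)*(14) = 16
  (XY)[1][0] = (-7)*(8) + (-2)*(14) + (-6)*(14) = -168
  (XY)[1][1] = (-7)*(-7) + (-2)*(-8) + (-6)*(12) = -7
  (XY)[1][2] = (-7)*(-3) + (-2)*(-3) + (-6)*(14) = -57
  (XY)[2][0] = (14)*(8) + (12)*(14) + (2)*(14) = 308
  (XY)[2][1] = (14)*(-7) + (12)*(-8) + (2)*(12) = -170
  (XY)[2][2] = (14)*(-3) + (12)*(-3) + (2)*(14) = -50
XY =
[     -148        67        16 ]
[     -168        -7       -57 ]
[      308      -170       -50 ]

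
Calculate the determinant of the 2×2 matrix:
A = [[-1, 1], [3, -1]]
-2

For A = [[a, b], [c, d]], det(A) = a*d - b*c.
det(A) = (-1)*(-1) - (1)*(3) = 1 - 3 = -2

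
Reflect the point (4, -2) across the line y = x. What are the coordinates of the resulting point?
(-2, 4)

Reflection across line y = x: (4, -2) → (-2, 4)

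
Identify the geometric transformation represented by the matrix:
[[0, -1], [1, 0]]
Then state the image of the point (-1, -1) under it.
rotation by 90° counterclockwise; image of (-1, -1) is (1, -1)

This matches the form [[cos θ, -sin θ], [sin θ, cos θ]] of a rotation matrix; reading off cos θ and sin θ gives the angle.
The matrix [[0, -1], [1, 0]] represents: rotation by 90° counterclockwise.
Applying it to (-1, -1): [0·-1 + -1·-1, 1·-1 + 0·-1] = (1, -1).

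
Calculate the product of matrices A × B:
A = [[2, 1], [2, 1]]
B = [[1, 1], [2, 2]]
[[4, 4], [4, 4]]

Matrix multiplication:
C[0][0] = 2×1 + 1×2 = 4
C[0][1] = 2×1 + 1×2 = 4
C[1][0] = 2×1 + 1×2 = 4
C[1][1] = 2×1 + 1×2 = 4
Result: [[4, 4], [4, 4]]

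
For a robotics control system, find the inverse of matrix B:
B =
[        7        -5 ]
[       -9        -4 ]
det(B) = -73
B⁻¹ =
[     4/73     -5/73 ]
[    -9/73     -7/73 ]

For a 2×2 matrix B = [[a, b], [c, d]] with det(B) ≠ 0, B⁻¹ = (1/det(B)) * [[d, -b], [-c, a]].
det(B) = (7)*(-4) - (-5)*(-9) = -28 - 45 = -73.
B⁻¹ = (1/-73) * [[-4, 5], [9, 7]].
Dividing each entry by -73 and reducing:
B⁻¹ =
[     4/73     -5/73 ]
[    -9/73     -7/73 ]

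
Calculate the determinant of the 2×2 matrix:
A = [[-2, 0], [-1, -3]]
6

For A = [[a, b], [c, d]], det(A) = a*d - b*c.
det(A) = (-2)*(-3) - (0)*(-1) = 6 - 0 = 6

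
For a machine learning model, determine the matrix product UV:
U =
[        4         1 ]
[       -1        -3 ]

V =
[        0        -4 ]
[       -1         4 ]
UV =
[       -1       -12 ]
[        3        -8 ]

Matrix multiplication: (UV)[i][j] = sum over k of U[i][k] * V[k][j].
  (UV)[0][0] = (4)*(0) + (1)*(-1) = -1
  (UV)[0][1] = (4)*(-4) + (1)*(4) = -12
  (UV)[1][0] = (-1)*(0) + (-3)*(-1) = 3
  (UV)[1][1] = (-1)*(-4) + (-3)*(4) = -8
UV =
[       -1       -12 ]
[        3        -8 ]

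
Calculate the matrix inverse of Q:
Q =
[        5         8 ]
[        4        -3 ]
det(Q) = -47
Q⁻¹ =
[     3/47      8/47 ]
[     4/47     -5/47 ]

For a 2×2 matrix Q = [[a, b], [c, d]] with det(Q) ≠ 0, Q⁻¹ = (1/det(Q)) * [[d, -b], [-c, a]].
det(Q) = (5)*(-3) - (8)*(4) = -15 - 32 = -47.
Q⁻¹ = (1/-47) * [[-3, -8], [-4, 5]].
Dividing each entry by -47 and reducing:
Q⁻¹ =
[     3/47      8/47 ]
[     4/47     -5/47 ]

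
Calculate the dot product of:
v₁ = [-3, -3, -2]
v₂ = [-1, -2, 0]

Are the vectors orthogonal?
9, No

The dot product is the sum of products of corresponding components.
v₁·v₂ = (-3)*(-1) + (-3)*(-2) + (-2)*(0) = 3 + 6 + 0 = 9.
Two vectors are orthogonal iff their dot product is 0; here the dot product is 9, so the vectors are not orthogonal.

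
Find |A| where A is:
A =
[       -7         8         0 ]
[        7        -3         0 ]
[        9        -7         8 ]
det(A) = -280

Expand along row 0 (cofactor expansion): det(A) = a*(e*i - f*h) - b*(d*i - f*g) + c*(d*h - e*g), where the 3×3 is [[a, b, c], [d, e, f], [g, h, i]].
Minor M_00 = (-3)*(8) - (0)*(-7) = -24 - 0 = -24.
Minor M_01 = (7)*(8) - (0)*(9) = 56 - 0 = 56.
Minor M_02 = (7)*(-7) - (-3)*(9) = -49 + 27 = -22.
det(A) = (-7)*(-24) - (8)*(56) + (0)*(-22) = 168 - 448 + 0 = -280.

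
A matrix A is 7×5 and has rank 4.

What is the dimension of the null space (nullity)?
1

The rank-nullity theorem for an m×n matrix states:
rank(A) + nullity(A) = n (the number of columns).
Here n = 5 and rank(A) = 4, so nullity(A) = 5 - 4 = 1.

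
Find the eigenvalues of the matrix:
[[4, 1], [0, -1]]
λ = -1 and λ = 4

Characteristic equation: det(A - λI) = 0
λ² - (trace)λ + (det) = 0
λ² - (3)λ + (-4) = 0
λ² - 3λ - 4 = 0
Solving: λ = -1, 4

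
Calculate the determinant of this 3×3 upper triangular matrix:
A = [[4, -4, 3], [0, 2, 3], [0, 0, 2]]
16

The determinant of a triangular matrix is the product of its diagonal entries (the off-diagonal entries above the diagonal do not affect it).
det(A) = (4) * (2) * (2) = 16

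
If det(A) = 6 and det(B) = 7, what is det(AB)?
42

Use the multiplicative property of determinants: det(AB) = det(A)*det(B).
det(AB) = (6)*(7) = 42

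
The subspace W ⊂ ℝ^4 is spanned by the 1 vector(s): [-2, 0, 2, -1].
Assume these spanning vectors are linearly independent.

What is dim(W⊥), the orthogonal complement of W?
dim(W⊥) = 3

For any subspace W of ℝ^n, dim(W) + dim(W⊥) = n (the whole-space dimension).
Here the given 1 vectors are linearly independent, so dim(W) = 1.
Thus dim(W⊥) = n - dim(W) = 4 - 1 = 3.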